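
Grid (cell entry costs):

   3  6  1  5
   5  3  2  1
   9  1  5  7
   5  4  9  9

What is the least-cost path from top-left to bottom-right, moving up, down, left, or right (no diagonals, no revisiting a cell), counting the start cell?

29

One optimal route is [0,0] [0,1] [0,2] [1,2] [1,3] [2,3] [3,3].
Its cost is 3 + 6 + 1 + 2 + 1 + 7 + 9 = 29.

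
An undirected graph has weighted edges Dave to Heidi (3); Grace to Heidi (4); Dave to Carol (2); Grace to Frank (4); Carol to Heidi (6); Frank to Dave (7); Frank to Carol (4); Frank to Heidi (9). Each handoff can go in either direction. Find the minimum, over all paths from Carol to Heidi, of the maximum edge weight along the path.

3

Some routes from Carol to Heidi:
Carol - Frank - Grace - Heidi: max(4, 4, 4) = 4
Carol - Dave - Heidi: max(2, 3) = 3
Carol - Heidi: max(6) = 6
Smallest bottleneck: 3.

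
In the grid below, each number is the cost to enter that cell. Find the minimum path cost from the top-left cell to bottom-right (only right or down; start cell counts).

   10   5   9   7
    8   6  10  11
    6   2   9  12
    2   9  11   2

45

Best path: [0,0] [0,1] [1,1] [2,1] [2,2] [3,2] [3,3]
Cost: 10 + 5 + 6 + 2 + 9 + 11 + 2 = 45
For comparison, the top-then-right route costs 56.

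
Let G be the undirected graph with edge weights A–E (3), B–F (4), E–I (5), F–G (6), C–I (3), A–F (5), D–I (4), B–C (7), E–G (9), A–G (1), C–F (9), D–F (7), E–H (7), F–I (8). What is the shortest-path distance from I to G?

Comparing a few candidate routes:
I -> F -> A -> G: 8 + 5 + 1 = 14
I -> E -> G: 5 + 9 = 14
I -> F -> G: 8 + 6 = 14
I -> E -> A -> G: 5 + 3 + 1 = 9
Shortest: 9.

9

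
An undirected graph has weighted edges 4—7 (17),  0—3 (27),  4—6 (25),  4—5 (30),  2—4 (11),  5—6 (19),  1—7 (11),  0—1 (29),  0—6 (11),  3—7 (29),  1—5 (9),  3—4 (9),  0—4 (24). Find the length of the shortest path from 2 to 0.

35

Checking several routes:
2→4→5→6→0: 11 + 30 + 19 + 11 = 71
2→4→6→0: 11 + 25 + 11 = 47
2→4→0: 11 + 24 = 35
2→4→7→1→0: 11 + 17 + 11 + 29 = 68
2→4→3→0: 11 + 9 + 27 = 47
The minimum is 35.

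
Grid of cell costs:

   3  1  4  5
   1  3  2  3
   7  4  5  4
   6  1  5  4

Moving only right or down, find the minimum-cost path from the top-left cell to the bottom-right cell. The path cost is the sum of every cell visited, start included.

Path [0,0] -> [0,1] -> [1,1] -> [1,2] -> [1,3] -> [2,3] -> [3,3]: 3 + 1 + 3 + 2 + 3 + 4 + 4 = 20.

20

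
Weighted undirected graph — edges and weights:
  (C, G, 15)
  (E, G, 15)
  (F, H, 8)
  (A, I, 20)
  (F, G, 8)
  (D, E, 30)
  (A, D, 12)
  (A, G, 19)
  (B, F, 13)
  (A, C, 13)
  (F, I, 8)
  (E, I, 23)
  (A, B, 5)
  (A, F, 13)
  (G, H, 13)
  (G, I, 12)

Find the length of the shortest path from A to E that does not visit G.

42

Routes from A to E avoiding G:
A-F-I-E: 13 + 8 + 23 = 44
A-I-E: 20 + 23 = 43
A-B-F-I-E: 5 + 13 + 8 + 23 = 49
A-D-E: 12 + 30 = 42
Shortest: 42.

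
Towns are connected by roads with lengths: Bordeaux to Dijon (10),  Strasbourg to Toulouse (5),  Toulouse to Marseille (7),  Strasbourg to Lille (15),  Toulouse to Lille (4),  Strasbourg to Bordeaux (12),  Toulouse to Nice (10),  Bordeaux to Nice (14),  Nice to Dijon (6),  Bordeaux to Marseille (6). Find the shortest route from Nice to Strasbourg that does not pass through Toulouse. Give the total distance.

26

Routes from Nice to Strasbourg avoiding Toulouse:
Nice→Dijon→Bordeaux→Strasbourg: 6 + 10 + 12 = 28
Nice→Bordeaux→Strasbourg: 14 + 12 = 26
Shortest: 26.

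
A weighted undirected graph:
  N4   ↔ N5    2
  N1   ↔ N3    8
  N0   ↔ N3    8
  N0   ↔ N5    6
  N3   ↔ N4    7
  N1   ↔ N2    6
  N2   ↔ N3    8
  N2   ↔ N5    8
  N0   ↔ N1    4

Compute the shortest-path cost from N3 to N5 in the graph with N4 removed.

Candidate routes:
N3-N2-N1-N0-N5: 8 + 6 + 4 + 6 = 24
N3-N1-N0-N5: 8 + 4 + 6 = 18
N3-N0-N1-N2-N5: 8 + 4 + 6 + 8 = 26
N3-N0-N5: 8 + 6 = 14
N3-N2-N5: 8 + 8 = 16
N3-N1-N2-N5: 8 + 6 + 8 = 22
Shortest: 14.

14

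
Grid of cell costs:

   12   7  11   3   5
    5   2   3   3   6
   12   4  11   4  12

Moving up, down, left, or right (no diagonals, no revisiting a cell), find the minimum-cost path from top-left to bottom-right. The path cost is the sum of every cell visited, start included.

41

Cheapest: [0,0]→[1,0]→[1,1]→[1,2]→[1,3]→[2,3]→[2,4]
  12 + 5 + 2 + 3 + 3 + 4 + 12 = 41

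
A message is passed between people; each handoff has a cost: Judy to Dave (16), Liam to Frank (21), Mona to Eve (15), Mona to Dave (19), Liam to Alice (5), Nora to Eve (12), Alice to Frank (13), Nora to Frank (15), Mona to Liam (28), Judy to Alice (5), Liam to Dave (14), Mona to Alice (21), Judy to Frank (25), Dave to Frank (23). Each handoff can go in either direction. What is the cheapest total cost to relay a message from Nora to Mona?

Some routes from Nora to Mona:
Nora → Frank → Liam → Alice → Mona: 15 + 21 + 5 + 21 = 62
Nora → Frank → Dave → Mona: 15 + 23 + 19 = 57
Nora → Frank → Alice → Liam → Mona: 15 + 13 + 5 + 28 = 61
Nora → Frank → Liam → Mona: 15 + 21 + 28 = 64
Nora → Eve → Mona: 12 + 15 = 27
Nora → Frank → Alice → Mona: 15 + 13 + 21 = 49
Best route has total 27.

27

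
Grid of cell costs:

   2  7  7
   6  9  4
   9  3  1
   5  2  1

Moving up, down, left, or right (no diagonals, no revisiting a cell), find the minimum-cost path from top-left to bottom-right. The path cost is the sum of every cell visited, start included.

Best path: r0c0 r0c1 r0c2 r1c2 r2c2 r3c2
Cost: 2 + 7 + 7 + 4 + 1 + 1 = 22

22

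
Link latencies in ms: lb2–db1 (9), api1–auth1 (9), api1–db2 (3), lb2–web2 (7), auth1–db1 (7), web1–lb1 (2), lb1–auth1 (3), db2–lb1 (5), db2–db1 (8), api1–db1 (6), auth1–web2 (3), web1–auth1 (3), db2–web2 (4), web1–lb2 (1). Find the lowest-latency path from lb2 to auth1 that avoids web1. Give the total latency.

10

A few of the lb2→auth1 routes:
lb2→web2→auth1: 7 + 3 = 10
lb2→db1→auth1: 9 + 7 = 16
lb2→web2→db2→lb1→auth1: 7 + 4 + 5 + 3 = 19
The minimum is 10 ms.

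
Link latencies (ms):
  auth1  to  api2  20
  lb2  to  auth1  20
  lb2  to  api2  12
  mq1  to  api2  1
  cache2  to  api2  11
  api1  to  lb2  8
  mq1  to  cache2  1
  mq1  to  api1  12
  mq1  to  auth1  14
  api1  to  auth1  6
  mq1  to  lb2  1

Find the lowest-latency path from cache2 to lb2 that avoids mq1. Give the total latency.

Candidate routes:
cache2 → api2 → auth1 → lb2: 11 + 20 + 20 = 51
cache2 → api2 → auth1 → api1 → lb2: 11 + 20 + 6 + 8 = 45
cache2 → api2 → lb2: 11 + 12 = 23
Best route has total 23 ms.

23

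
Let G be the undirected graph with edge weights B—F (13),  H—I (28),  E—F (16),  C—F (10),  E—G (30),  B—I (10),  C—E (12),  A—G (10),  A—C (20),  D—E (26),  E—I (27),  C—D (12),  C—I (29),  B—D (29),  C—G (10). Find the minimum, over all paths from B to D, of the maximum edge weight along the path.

13

A few of the B→D routes:
B-F-C-E-D: max(13, 10, 12, 26) = 26
B-F-C-D: max(13, 10, 12) = 13
B-F-E-C-D: max(13, 16, 12, 12) = 16
The minimum achievable maximum is 13.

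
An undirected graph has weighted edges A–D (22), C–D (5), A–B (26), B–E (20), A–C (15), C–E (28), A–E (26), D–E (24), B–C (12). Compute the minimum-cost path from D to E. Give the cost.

Checking several routes:
D-C-A-E: 5 + 15 + 26 = 46
D-C-E: 5 + 28 = 33
D-E: 24
D-C-B-E: 5 + 12 + 20 = 37
The minimum is 24.

24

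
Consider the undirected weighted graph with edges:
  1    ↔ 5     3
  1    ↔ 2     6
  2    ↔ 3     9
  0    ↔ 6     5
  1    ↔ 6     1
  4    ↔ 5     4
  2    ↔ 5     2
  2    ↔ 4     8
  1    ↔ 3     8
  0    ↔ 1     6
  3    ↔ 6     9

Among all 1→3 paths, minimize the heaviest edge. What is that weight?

A few of the 1→3 routes:
1-5-2-3: max(3, 2, 9) = 9
1-3: max(8) = 8
1-0-6-3: max(6, 5, 9) = 9
Best route has worst link 8.

8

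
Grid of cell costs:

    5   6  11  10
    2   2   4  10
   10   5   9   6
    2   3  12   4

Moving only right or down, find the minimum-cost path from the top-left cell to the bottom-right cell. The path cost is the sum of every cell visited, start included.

32

Cheapest: [0,0]→[1,0]→[1,1]→[1,2]→[2,2]→[2,3]→[3,3]
  5 + 2 + 2 + 4 + 9 + 6 + 4 = 32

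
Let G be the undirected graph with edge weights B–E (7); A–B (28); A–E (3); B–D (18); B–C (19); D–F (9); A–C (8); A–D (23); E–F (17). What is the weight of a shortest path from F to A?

Some routes from F to A:
F → D → B → C → A: 9 + 18 + 19 + 8 = 54
F → D → A: 9 + 23 = 32
F → E → B → C → A: 17 + 7 + 19 + 8 = 51
F → E → A: 17 + 3 = 20
F → E → B → A: 17 + 7 + 28 = 52
F → D → B → E → A: 9 + 18 + 7 + 3 = 37
Shortest: 20.

20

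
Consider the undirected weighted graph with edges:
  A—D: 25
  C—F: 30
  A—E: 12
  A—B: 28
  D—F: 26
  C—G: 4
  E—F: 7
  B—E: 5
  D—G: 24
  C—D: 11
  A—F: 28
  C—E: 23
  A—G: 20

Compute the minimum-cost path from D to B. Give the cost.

Some routes from D to B:
D → A → B: 25 + 28 = 53
D → F → E → B: 26 + 7 + 5 = 38
D → C → G → A → E → B: 11 + 4 + 20 + 12 + 5 = 52
D → C → E → B: 11 + 23 + 5 = 39
D → A → E → B: 25 + 12 + 5 = 42
Shortest: 38.

38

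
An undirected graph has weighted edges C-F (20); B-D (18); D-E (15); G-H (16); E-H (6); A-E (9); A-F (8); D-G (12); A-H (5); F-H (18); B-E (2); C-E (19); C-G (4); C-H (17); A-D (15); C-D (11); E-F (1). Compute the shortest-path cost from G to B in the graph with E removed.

30

Some routes from G to B avoiding E:
G → D → B: 12 + 18 = 30
G → H → C → D → B: 16 + 17 + 11 + 18 = 62
G → C → H → A → D → B: 4 + 17 + 5 + 15 + 18 = 59
G → C → D → B: 4 + 11 + 18 = 33
G → H → A → D → B: 16 + 5 + 15 + 18 = 54
Best route has total 30.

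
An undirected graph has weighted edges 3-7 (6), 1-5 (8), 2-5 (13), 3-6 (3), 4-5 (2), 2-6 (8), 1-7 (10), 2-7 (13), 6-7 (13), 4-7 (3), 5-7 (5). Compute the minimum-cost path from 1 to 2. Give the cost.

21

Checking several routes:
1 - 5 - 7 - 2: 8 + 5 + 13 = 26
1 - 7 - 2: 10 + 13 = 23
1 - 7 - 3 - 6 - 2: 10 + 6 + 3 + 8 = 27
1 - 5 - 2: 8 + 13 = 21
1 - 5 - 4 - 7 - 2: 8 + 2 + 3 + 13 = 26
1 - 7 - 4 - 5 - 2: 10 + 3 + 2 + 13 = 28
The minimum is 21.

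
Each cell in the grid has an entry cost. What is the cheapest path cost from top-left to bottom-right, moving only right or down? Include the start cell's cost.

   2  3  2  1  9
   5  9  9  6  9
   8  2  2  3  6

23

Path (0,0)→(0,1)→(0,2)→(0,3)→(1,3)→(2,3)→(2,4): 2 + 3 + 2 + 1 + 6 + 3 + 6 = 23.
For comparison, the top-then-right route costs 32.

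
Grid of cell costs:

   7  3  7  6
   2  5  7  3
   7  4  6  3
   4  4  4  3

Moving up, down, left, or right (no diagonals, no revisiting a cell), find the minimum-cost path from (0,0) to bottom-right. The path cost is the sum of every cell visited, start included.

29

Take (0,0) (1,0) (1,1) (2,1) (3,1) (3,2) (3,3) for a total of 7 + 2 + 5 + 4 + 4 + 4 + 3 = 29.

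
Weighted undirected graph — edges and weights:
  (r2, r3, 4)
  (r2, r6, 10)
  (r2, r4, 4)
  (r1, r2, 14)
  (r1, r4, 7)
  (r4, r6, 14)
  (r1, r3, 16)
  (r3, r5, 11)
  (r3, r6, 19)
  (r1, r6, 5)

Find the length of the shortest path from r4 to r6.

12

A few of the r4→r6 routes:
r4→r2→r3→r6: 4 + 4 + 19 = 27
r4→r2→r1→r6: 4 + 14 + 5 = 23
r4→r1→r6: 7 + 5 = 12
r4→r2→r6: 4 + 10 = 14
r4→r6: 14
The minimum is 12.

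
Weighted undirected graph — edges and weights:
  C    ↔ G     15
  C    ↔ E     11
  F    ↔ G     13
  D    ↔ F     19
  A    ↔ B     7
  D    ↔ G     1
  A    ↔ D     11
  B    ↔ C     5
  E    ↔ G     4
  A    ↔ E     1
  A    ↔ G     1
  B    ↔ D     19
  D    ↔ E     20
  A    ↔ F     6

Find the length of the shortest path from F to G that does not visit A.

13

A few of the F→G routes:
F -> G: 13
F -> D -> B -> C -> E -> G: 19 + 19 + 5 + 11 + 4 = 58
F -> D -> B -> C -> G: 19 + 19 + 5 + 15 = 58
F -> D -> E -> G: 19 + 20 + 4 = 43
F -> D -> G: 19 + 1 = 20
Shortest: 13.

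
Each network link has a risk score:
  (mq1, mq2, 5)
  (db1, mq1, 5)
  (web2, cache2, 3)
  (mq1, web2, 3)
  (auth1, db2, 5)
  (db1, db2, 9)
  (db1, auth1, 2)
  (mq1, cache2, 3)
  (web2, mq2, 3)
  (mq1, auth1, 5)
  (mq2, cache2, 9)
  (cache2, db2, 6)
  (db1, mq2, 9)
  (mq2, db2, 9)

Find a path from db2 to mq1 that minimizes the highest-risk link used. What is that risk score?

Checking several routes:
db2 → cache2 → mq1: max(6, 3) = 6
db2 → cache2 → web2 → mq1: max(6, 3, 3) = 6
db2 → cache2 → web2 → mq2 → mq1: max(6, 3, 3, 5) = 6
db2 → auth1 → db1 → mq1: max(5, 2, 5) = 5
db2 → db1 → auth1 → mq1: max(9, 2, 5) = 9
db2 → auth1 → mq1: max(5, 5) = 5
Smallest bottleneck: 5.

5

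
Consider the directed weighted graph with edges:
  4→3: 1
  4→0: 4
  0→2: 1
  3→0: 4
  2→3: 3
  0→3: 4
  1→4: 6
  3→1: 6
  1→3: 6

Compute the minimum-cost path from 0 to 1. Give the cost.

Candidate routes:
0 - 2 - 3 - 1: 1 + 3 + 6 = 10
0 - 3 - 1: 4 + 6 = 10
The minimum is 10.

10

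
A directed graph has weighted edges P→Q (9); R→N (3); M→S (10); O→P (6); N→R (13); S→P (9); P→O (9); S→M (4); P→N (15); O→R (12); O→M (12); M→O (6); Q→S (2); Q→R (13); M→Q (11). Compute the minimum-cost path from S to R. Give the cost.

22

Some routes from S to R:
S→M→O→R: 4 + 6 + 12 = 22
S→P→N→R: 9 + 15 + 13 = 37
S→M→Q→R: 4 + 11 + 13 = 28
S→P→Q→R: 9 + 9 + 13 = 31
S→P→O→R: 9 + 9 + 12 = 30
Shortest: 22.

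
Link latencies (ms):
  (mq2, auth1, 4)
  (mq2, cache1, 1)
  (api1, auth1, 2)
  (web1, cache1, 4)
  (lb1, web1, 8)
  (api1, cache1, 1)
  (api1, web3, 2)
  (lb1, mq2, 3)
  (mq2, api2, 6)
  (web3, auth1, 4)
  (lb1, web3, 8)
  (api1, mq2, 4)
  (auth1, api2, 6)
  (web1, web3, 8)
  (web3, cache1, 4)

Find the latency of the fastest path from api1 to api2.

8

Some routes from api1 to api2:
api1→auth1→mq2→api2: 2 + 4 + 6 = 12
api1→web3→auth1→api2: 2 + 4 + 6 = 12
api1→cache1→mq2→api2: 1 + 1 + 6 = 8
api1→mq2→api2: 4 + 6 = 10
api1→auth1→api2: 2 + 6 = 8
api1→cache1→mq2→auth1→api2: 1 + 1 + 4 + 6 = 12
Best route has total 8 ms.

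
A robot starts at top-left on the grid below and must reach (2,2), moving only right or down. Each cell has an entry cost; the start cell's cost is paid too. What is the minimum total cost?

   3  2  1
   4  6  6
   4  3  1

13

Path [0,0] → [0,1] → [0,2] → [1,2] → [2,2]: 3 + 2 + 1 + 6 + 1 = 13.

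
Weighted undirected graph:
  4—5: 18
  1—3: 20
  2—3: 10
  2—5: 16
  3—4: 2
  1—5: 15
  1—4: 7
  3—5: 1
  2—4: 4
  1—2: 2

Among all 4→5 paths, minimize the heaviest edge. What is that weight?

Some routes from 4 to 5:
4 - 2 - 3 - 5: max(4, 10, 1) = 10
4 - 3 - 5: max(2, 1) = 2
4 - 1 - 2 - 3 - 5: max(7, 2, 10, 1) = 10
Best route has worst link 2.

2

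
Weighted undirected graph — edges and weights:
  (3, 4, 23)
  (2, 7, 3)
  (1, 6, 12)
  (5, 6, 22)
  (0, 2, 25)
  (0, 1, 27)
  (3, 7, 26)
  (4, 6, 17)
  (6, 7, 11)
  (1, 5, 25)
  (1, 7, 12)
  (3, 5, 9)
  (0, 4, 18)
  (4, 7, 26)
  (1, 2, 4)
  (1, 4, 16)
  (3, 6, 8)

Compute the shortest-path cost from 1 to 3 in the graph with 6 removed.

33

Comparing a few candidate routes:
1 -> 2 -> 7 -> 4 -> 3: 4 + 3 + 26 + 23 = 56
1 -> 7 -> 3: 12 + 26 = 38
1 -> 4 -> 3: 16 + 23 = 39
1 -> 5 -> 3: 25 + 9 = 34
1 -> 2 -> 7 -> 3: 4 + 3 + 26 = 33
Best route has total 33.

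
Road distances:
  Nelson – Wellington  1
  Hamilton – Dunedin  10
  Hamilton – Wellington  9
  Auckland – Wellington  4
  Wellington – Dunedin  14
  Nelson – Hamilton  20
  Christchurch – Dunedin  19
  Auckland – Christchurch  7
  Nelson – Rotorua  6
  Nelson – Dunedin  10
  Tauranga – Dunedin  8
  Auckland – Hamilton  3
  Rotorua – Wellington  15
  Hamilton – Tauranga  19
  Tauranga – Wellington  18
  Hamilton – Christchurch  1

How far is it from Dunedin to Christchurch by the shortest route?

Comparing a few candidate routes:
Dunedin - Nelson - Wellington - Auckland - Hamilton - Christchurch: 10 + 1 + 4 + 3 + 1 = 19
Dunedin - Hamilton - Auckland - Christchurch: 10 + 3 + 7 = 20
Dunedin - Hamilton - Christchurch: 10 + 1 = 11
Dunedin - Christchurch: 19
Best route has total 11.

11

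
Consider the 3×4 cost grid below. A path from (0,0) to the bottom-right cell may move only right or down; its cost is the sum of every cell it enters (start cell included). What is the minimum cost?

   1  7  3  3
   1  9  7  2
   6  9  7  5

21

Cheapest: (0,0) → (0,1) → (0,2) → (0,3) → (1,3) → (2,3)
  1 + 7 + 3 + 3 + 2 + 5 = 21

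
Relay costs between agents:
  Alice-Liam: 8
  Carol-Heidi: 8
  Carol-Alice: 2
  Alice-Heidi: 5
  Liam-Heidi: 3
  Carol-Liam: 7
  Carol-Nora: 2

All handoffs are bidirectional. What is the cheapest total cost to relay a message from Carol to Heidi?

7

A few of the Carol→Heidi routes:
Carol - Alice - Heidi: 2 + 5 = 7
Carol - Heidi: 8
Carol - Liam - Heidi: 7 + 3 = 10
Carol - Alice - Liam - Heidi: 2 + 8 + 3 = 13
Shortest: 7.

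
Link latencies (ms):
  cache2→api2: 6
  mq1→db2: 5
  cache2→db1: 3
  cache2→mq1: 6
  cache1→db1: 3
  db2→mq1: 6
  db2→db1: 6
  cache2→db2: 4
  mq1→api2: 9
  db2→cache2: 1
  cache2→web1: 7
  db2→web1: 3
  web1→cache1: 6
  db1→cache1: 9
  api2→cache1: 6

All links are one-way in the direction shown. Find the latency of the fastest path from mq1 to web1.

8

Paths from mq1 to web1:
mq1 → db2 → web1: 5 + 3 = 8
mq1 → db2 → cache2 → web1: 5 + 1 + 7 = 13
Best route has total 8 ms.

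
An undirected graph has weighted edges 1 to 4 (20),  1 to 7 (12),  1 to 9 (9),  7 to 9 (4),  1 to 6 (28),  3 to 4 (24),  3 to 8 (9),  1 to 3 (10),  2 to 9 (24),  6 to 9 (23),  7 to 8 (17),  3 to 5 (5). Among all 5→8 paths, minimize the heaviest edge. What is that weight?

9

Comparing a few candidate routes:
5 → 3 → 8: max(5, 9) = 9
5 → 3 → 1 → 7 → 8: max(5, 10, 12, 17) = 17
5 → 3 → 1 → 9 → 7 → 8: max(5, 10, 9, 4, 17) = 17
Best route has worst link 9.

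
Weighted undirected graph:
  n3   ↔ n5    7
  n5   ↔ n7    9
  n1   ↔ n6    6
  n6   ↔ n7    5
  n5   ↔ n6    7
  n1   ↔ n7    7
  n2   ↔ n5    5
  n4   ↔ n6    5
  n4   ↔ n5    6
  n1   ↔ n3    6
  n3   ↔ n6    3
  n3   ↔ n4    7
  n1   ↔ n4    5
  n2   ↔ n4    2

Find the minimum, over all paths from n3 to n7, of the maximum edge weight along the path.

Some routes from n3 to n7:
n3 -> n1 -> n4 -> n6 -> n7: max(6, 5, 5, 5) = 6
n3 -> n1 -> n6 -> n7: max(6, 6, 5) = 6
n3 -> n6 -> n7: max(3, 5) = 5
The minimum achievable maximum is 5.

5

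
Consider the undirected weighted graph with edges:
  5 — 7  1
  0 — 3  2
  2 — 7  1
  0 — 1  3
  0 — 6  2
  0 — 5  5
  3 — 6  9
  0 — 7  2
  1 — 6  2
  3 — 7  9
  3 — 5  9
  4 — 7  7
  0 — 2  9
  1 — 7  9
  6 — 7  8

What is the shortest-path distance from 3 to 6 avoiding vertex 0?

9

Candidate routes:
3-7-6: 9 + 8 = 17
3-5-7-1-6: 9 + 1 + 9 + 2 = 21
3-5-7-6: 9 + 1 + 8 = 18
3-7-1-6: 9 + 9 + 2 = 20
3-6: 9
Best route has total 9.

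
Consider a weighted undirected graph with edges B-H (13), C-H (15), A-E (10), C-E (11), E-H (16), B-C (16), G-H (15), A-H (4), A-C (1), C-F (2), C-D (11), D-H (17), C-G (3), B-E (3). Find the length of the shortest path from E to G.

Checking several routes:
E - B - C - G: 3 + 16 + 3 = 22
E - C - G: 11 + 3 = 14
E - A - C - G: 10 + 1 + 3 = 14
Shortest: 14.

14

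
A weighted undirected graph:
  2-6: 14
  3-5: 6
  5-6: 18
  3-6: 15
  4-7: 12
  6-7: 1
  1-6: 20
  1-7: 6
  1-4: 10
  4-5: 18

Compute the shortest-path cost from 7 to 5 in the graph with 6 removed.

30

Paths from 7 to 5 avoiding 6:
7 -> 1 -> 4 -> 5: 6 + 10 + 18 = 34
7 -> 4 -> 5: 12 + 18 = 30
Shortest: 30.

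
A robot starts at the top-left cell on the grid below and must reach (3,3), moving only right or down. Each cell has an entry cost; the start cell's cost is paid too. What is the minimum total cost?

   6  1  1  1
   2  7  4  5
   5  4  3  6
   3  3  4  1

20

Best path: [0,0] -> [0,1] -> [0,2] -> [1,2] -> [2,2] -> [3,2] -> [3,3]
Cost: 6 + 1 + 1 + 4 + 3 + 4 + 1 = 20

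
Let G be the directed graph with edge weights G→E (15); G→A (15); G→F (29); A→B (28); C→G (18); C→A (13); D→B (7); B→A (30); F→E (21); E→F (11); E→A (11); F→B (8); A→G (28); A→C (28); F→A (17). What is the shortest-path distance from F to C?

45

Candidate routes:
F→A→C: 17 + 28 = 45
F→B→A→C: 8 + 30 + 28 = 66
F→E→A→C: 21 + 11 + 28 = 60
Shortest: 45.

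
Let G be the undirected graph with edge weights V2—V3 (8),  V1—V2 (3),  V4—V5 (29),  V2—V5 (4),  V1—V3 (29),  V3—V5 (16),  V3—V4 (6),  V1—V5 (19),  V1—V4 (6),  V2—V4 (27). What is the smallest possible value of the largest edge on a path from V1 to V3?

Comparing a few candidate routes:
V1 -> V2 -> V5 -> V3: max(3, 4, 16) = 16
V1 -> V4 -> V3: max(6, 6) = 6
V1 -> V2 -> V3: max(3, 8) = 8
Best route has worst link 6.

6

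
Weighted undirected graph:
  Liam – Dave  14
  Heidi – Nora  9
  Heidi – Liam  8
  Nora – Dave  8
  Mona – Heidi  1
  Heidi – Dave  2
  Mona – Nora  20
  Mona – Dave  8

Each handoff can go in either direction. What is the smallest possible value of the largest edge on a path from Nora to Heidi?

8

Some routes from Nora to Heidi:
Nora - Mona - Heidi: max(20, 1) = 20
Nora - Dave - Heidi: max(8, 2) = 8
Nora - Mona - Dave - Heidi: max(20, 8, 2) = 20
Nora - Dave - Liam - Heidi: max(8, 14, 8) = 14
Nora - Heidi: max(9) = 9
Nora - Dave - Mona - Heidi: max(8, 8, 1) = 8
The minimum achievable maximum is 8.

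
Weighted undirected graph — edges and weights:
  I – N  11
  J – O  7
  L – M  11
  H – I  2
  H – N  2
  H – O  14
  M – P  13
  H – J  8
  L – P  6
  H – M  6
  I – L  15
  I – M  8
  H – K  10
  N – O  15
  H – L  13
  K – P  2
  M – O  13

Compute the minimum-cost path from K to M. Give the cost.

A few of the K→M routes:
K - P - L - H - M: 2 + 6 + 13 + 6 = 27
K - H - M: 10 + 6 = 16
K - P - L - I - H - M: 2 + 6 + 15 + 2 + 6 = 31
K - P - M: 2 + 13 = 15
K - H - I - M: 10 + 2 + 8 = 20
K - P - L - M: 2 + 6 + 11 = 19
The minimum is 15.

15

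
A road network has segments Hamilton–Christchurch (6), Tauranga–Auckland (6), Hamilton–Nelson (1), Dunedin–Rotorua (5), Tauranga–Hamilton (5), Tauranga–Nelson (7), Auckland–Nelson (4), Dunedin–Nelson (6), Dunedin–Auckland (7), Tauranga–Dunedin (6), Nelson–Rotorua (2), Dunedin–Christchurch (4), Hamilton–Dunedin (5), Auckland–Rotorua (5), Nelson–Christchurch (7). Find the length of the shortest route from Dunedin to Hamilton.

5

Checking several routes:
Dunedin→Tauranga→Hamilton: 6 + 5 = 11
Dunedin→Nelson→Hamilton: 6 + 1 = 7
Dunedin→Hamilton: 5
Dunedin→Rotorua→Nelson→Hamilton: 5 + 2 + 1 = 8
Dunedin→Christchurch→Hamilton: 4 + 6 = 10
The minimum is 5 km.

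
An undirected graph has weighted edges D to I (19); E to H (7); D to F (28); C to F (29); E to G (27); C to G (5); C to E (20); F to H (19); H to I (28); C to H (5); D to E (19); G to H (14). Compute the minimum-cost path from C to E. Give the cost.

Checking several routes:
C-G-H-E: 5 + 14 + 7 = 26
C-E: 20
C-G-E: 5 + 27 = 32
C-H-E: 5 + 7 = 12
Shortest: 12.

12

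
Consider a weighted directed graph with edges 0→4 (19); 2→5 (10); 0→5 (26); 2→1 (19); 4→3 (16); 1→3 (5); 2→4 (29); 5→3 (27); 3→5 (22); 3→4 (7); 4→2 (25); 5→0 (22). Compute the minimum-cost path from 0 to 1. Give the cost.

Paths from 0 to 1:
0→4→2→1: 19 + 25 + 19 = 63
0→5→3→4→2→1: 26 + 27 + 7 + 25 + 19 = 104
The minimum is 63.

63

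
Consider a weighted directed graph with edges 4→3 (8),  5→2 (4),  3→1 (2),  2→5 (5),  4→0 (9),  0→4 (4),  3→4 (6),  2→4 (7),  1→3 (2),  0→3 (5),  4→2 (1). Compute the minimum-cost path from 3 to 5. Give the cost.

Paths from 3 to 5:
3-4-2-5: 6 + 1 + 5 = 12
Shortest: 12.

12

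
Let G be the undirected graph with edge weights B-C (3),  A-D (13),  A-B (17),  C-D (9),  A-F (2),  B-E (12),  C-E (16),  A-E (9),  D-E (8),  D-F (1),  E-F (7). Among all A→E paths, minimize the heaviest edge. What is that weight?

A few of the A→E routes:
A → F → E: max(2, 7) = 7
A → E: max(9) = 9
A → F → D → E: max(2, 1, 8) = 8
A → D → F → E: max(13, 1, 7) = 13
A → F → D → C → B → E: max(2, 1, 9, 3, 12) = 12
A → D → C → B → E: max(13, 9, 3, 12) = 13
The minimum achievable maximum is 7.

7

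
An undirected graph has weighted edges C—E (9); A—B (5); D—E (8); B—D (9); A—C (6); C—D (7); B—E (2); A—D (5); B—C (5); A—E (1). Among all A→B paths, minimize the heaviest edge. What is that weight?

2

Some routes from A to B:
A -> C -> B: max(6, 5) = 6
A -> B: max(5) = 5
A -> D -> C -> B: max(5, 7, 5) = 7
A -> E -> B: max(1, 2) = 2
A -> C -> D -> E -> B: max(6, 7, 8, 2) = 8
Smallest bottleneck: 2.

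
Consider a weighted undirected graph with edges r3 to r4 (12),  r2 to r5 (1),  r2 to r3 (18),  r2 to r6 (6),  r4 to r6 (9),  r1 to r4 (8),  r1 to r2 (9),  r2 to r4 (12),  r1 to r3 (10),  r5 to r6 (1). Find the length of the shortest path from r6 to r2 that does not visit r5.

Candidate routes:
r6-r4-r3-r2: 9 + 12 + 18 = 39
r6-r2: 6
r6-r4-r3-r1-r2: 9 + 12 + 10 + 9 = 40
r6-r4-r2: 9 + 12 = 21
r6-r4-r1-r3-r2: 9 + 8 + 10 + 18 = 45
r6-r4-r1-r2: 9 + 8 + 9 = 26
The minimum is 6.

6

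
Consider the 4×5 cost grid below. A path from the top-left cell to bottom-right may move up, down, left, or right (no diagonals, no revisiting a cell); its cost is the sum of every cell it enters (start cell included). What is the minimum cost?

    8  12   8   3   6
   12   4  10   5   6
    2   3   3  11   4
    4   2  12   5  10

One optimal route is (0,0) -> (1,0) -> (2,0) -> (2,1) -> (2,2) -> (2,3) -> (2,4) -> (3,4).
Its cost is 8 + 12 + 2 + 3 + 3 + 11 + 4 + 10 = 53.

53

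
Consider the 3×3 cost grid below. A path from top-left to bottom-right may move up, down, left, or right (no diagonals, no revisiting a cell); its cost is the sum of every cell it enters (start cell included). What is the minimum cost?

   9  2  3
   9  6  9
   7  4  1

Take (0,0)→(0,1)→(1,1)→(2,1)→(2,2) for a total of 9 + 2 + 6 + 4 + 1 = 22.

22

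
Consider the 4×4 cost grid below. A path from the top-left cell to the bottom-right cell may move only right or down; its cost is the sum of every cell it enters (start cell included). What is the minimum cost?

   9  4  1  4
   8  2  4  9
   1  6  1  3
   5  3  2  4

Take [0,0] [0,1] [0,2] [1,2] [2,2] [3,2] [3,3] for a total of 9 + 4 + 1 + 4 + 1 + 2 + 4 = 25.

25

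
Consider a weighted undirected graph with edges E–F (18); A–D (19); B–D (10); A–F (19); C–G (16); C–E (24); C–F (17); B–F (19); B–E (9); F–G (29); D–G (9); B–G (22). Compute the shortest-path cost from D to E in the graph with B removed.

Comparing a few candidate routes:
D-G-F-C-E: 9 + 29 + 17 + 24 = 79
D-G-C-E: 9 + 16 + 24 = 49
D-G-C-F-E: 9 + 16 + 17 + 18 = 60
D-A-F-E: 19 + 19 + 18 = 56
D-A-F-C-E: 19 + 19 + 17 + 24 = 79
D-G-F-E: 9 + 29 + 18 = 56
Shortest: 49.

49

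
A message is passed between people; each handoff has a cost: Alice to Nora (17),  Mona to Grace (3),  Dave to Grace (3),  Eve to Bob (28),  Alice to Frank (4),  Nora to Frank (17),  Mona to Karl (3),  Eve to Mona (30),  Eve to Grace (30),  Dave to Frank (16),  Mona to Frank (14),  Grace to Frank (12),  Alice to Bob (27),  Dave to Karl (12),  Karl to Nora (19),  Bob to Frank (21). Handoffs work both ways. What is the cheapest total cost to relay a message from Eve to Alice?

46

Some routes from Eve to Alice:
Eve → Grace → Frank → Alice: 30 + 12 + 4 = 46
Eve → Grace → Mona → Frank → Alice: 30 + 3 + 14 + 4 = 51
Eve → Mona → Frank → Alice: 30 + 14 + 4 = 48
Eve → Bob → Frank → Alice: 28 + 21 + 4 = 53
Eve → Grace → Dave → Frank → Alice: 30 + 3 + 16 + 4 = 53
Eve → Mona → Grace → Frank → Alice: 30 + 3 + 12 + 4 = 49
The minimum is 46.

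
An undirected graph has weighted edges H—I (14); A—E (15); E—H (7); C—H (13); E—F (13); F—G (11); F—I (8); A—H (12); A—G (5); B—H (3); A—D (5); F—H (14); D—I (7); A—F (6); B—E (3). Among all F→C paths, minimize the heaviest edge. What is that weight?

Comparing a few candidate routes:
F → I → D → A → H → C: max(8, 7, 5, 12, 13) = 13
F → A → H → C: max(6, 12, 13) = 13
F → G → A → H → C: max(11, 5, 12, 13) = 13
Smallest bottleneck: 13.

13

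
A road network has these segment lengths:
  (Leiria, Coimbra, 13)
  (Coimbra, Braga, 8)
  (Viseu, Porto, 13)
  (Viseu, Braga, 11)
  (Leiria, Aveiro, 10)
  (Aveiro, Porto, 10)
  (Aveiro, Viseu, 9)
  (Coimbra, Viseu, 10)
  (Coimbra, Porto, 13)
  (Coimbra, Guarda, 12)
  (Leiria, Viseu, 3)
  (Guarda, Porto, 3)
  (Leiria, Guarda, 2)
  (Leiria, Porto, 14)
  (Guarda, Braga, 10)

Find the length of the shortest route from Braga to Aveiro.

Checking several routes:
Braga → Guarda → Leiria → Aveiro: 10 + 2 + 10 = 22
Braga → Guarda → Porto → Aveiro: 10 + 3 + 10 = 23
Braga → Viseu → Aveiro: 11 + 9 = 20
Best route has total 20.

20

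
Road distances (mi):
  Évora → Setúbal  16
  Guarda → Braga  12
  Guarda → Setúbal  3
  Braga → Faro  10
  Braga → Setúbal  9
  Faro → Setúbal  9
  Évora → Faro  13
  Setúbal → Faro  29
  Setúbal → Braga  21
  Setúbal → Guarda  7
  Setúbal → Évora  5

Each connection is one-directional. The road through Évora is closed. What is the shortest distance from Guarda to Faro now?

Candidate routes:
Guarda → Braga → Faro: 12 + 10 = 22
Guarda → Setúbal → Braga → Faro: 3 + 21 + 10 = 34
Guarda → Braga → Setúbal → Faro: 12 + 9 + 29 = 50
Guarda → Setúbal → Faro: 3 + 29 = 32
The minimum is 22 mi.

22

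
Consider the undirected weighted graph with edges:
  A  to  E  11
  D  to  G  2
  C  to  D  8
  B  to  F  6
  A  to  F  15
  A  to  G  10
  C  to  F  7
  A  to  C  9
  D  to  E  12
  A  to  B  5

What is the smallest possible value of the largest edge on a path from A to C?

7

Routes from A to C:
A -> F -> C: max(15, 7) = 15
A -> G -> D -> C: max(10, 2, 8) = 10
A -> E -> D -> C: max(11, 12, 8) = 12
A -> C: max(9) = 9
A -> B -> F -> C: max(5, 6, 7) = 7
The minimum achievable maximum is 7.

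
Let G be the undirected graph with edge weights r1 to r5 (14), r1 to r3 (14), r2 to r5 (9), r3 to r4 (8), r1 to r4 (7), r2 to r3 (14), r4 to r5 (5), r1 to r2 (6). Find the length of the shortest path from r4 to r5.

Comparing a few candidate routes:
r4 - r3 - r2 - r5: 8 + 14 + 9 = 31
r4 - r3 - r1 - r5: 8 + 14 + 14 = 36
r4 - r1 - r5: 7 + 14 = 21
r4 - r3 - r1 - r2 - r5: 8 + 14 + 6 + 9 = 37
r4 - r1 - r2 - r5: 7 + 6 + 9 = 22
r4 - r5: 5
The minimum is 5.

5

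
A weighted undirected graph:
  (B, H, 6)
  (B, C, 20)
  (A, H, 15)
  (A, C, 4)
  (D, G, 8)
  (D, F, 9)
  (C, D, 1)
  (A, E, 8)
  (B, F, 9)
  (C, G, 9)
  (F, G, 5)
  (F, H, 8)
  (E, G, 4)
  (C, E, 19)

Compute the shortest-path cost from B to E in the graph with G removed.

29

A few of the B→E routes:
B-C-A-E: 20 + 4 + 8 = 32
B-H-F-D-C-A-E: 6 + 8 + 9 + 1 + 4 + 8 = 36
B-F-D-C-A-E: 9 + 9 + 1 + 4 + 8 = 31
B-H-A-E: 6 + 15 + 8 = 29
Shortest: 29.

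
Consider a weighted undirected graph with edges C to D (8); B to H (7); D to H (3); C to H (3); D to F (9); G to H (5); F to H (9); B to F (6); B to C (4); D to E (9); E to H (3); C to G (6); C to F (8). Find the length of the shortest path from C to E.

Checking several routes:
C→B→H→E: 4 + 7 + 3 = 14
C→G→H→E: 6 + 5 + 3 = 14
C→H→E: 3 + 3 = 6
C→D→H→E: 8 + 3 + 3 = 14
Best route has total 6.

6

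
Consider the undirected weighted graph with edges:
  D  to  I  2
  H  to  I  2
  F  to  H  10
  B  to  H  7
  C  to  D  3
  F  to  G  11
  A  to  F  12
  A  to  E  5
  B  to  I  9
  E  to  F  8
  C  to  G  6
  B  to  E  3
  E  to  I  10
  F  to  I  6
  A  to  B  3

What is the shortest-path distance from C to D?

3

Checking several routes:
C→G→F→I→D: 6 + 11 + 6 + 2 = 25
C→D: 3
C→G→F→E→I→D: 6 + 11 + 8 + 10 + 2 = 37
C→G→F→E→B→H→I→D: 6 + 11 + 8 + 3 + 7 + 2 + 2 = 39
C→G→F→H→I→D: 6 + 11 + 10 + 2 + 2 = 31
Shortest: 3.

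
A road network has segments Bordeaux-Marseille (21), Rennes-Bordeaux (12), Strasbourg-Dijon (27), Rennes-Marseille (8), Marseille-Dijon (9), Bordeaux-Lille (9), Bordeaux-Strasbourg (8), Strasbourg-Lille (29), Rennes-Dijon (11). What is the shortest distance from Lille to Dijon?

Comparing a few candidate routes:
Lille → Bordeaux → Rennes → Dijon: 9 + 12 + 11 = 32
Lille → Bordeaux → Marseille → Dijon: 9 + 21 + 9 = 39
Lille → Bordeaux → Strasbourg → Dijon: 9 + 8 + 27 = 44
Lille → Bordeaux → Rennes → Marseille → Dijon: 9 + 12 + 8 + 9 = 38
Best route has total 32 mi.

32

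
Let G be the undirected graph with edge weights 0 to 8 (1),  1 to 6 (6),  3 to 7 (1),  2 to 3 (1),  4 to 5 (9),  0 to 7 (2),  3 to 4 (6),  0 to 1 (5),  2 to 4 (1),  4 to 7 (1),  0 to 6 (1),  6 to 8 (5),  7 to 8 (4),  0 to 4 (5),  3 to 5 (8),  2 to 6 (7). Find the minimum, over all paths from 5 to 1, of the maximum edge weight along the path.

Some routes from 5 to 1:
5→3→2→6→0→1: max(8, 1, 7, 1, 5) = 8
5→3→2→6→8→0→1: max(8, 1, 7, 5, 1, 5) = 8
5→3→2→6→1: max(8, 1, 7, 6) = 8
5→3→2→6→8→7→0→1: max(8, 1, 7, 5, 4, 2, 5) = 8
5→3→2→6→8→7→4→0→1: max(8, 1, 7, 5, 4, 1, 5, 5) = 8
Best route has worst link 8.

8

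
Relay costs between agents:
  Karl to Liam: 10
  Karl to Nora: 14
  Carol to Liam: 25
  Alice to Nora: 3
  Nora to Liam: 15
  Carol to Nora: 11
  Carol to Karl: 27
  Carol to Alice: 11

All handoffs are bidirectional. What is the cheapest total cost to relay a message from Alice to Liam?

Comparing a few candidate routes:
Alice - Nora - Karl - Liam: 3 + 14 + 10 = 27
Alice - Nora - Liam: 3 + 15 = 18
Alice - Carol - Liam: 11 + 25 = 36
The minimum is 18.

18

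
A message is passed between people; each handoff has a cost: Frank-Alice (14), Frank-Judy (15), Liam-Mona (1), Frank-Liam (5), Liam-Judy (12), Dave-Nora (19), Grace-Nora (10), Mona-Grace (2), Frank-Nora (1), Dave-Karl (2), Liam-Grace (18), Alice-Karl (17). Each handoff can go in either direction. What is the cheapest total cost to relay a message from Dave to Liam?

25

Comparing a few candidate routes:
Dave -> Nora -> Grace -> Mona -> Liam: 19 + 10 + 2 + 1 = 32
Dave -> Nora -> Frank -> Liam: 19 + 1 + 5 = 25
Dave -> Karl -> Alice -> Frank -> Liam: 2 + 17 + 14 + 5 = 38
The minimum is 25.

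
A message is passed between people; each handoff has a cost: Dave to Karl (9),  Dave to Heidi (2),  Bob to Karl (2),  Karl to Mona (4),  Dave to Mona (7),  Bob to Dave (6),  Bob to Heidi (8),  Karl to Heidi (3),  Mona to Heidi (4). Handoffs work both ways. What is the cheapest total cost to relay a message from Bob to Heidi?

Some routes from Bob to Heidi:
Bob-Karl-Mona-Heidi: 2 + 4 + 4 = 10
Bob-Heidi: 8
Bob-Dave-Heidi: 6 + 2 = 8
Bob-Karl-Heidi: 2 + 3 = 5
Shortest: 5.

5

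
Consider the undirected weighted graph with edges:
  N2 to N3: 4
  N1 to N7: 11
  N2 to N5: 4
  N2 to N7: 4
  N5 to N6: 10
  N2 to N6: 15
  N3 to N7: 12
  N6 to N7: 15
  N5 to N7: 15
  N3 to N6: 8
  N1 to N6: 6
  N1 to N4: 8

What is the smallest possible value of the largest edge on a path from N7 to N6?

Comparing a few candidate routes:
N7-N1-N6: max(11, 6) = 11
N7-N2-N6: max(4, 15) = 15
N7-N3-N6: max(12, 8) = 12
N7-N2-N5-N6: max(4, 4, 10) = 10
N7-N3-N2-N5-N6: max(12, 4, 4, 10) = 12
N7-N2-N3-N6: max(4, 4, 8) = 8
Smallest bottleneck: 8.

8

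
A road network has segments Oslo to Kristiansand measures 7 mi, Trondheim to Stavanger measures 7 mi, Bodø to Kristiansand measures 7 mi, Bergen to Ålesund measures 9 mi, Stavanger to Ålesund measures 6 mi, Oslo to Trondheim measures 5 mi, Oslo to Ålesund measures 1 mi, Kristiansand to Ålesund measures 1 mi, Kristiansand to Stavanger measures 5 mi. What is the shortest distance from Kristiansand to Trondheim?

7

Some routes from Kristiansand to Trondheim:
Kristiansand → Oslo → Trondheim: 7 + 5 = 12
Kristiansand → Ålesund → Stavanger → Trondheim: 1 + 6 + 7 = 14
Kristiansand → Ålesund → Oslo → Trondheim: 1 + 1 + 5 = 7
Kristiansand → Stavanger → Trondheim: 5 + 7 = 12
The minimum is 7 mi.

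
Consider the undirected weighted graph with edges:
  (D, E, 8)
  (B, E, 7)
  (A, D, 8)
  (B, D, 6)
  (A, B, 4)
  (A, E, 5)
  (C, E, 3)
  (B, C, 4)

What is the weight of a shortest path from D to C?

A few of the D→C routes:
D→B→C: 6 + 4 = 10
D→E→C: 8 + 3 = 11
D→A→B→C: 8 + 4 + 4 = 16
The minimum is 10.

10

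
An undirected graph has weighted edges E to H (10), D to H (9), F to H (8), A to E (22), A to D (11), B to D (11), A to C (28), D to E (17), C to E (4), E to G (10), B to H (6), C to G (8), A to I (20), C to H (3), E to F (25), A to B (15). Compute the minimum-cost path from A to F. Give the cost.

Comparing a few candidate routes:
A → D → B → H → F: 11 + 11 + 6 + 8 = 36
A → C → H → F: 28 + 3 + 8 = 39
A → B → H → F: 15 + 6 + 8 = 29
A → E → C → H → F: 22 + 4 + 3 + 8 = 37
A → D → H → F: 11 + 9 + 8 = 28
Shortest: 28.

28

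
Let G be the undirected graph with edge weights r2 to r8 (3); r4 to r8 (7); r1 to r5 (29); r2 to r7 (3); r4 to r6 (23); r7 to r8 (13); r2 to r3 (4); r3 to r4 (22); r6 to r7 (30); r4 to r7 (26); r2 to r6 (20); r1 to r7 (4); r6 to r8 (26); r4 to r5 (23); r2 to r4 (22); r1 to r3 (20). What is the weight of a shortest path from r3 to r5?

Some routes from r3 to r5:
r3 - r1 - r5: 20 + 29 = 49
r3 - r2 - r7 - r1 - r5: 4 + 3 + 4 + 29 = 40
r3 - r4 - r5: 22 + 23 = 45
r3 - r2 - r8 - r4 - r5: 4 + 3 + 7 + 23 = 37
r3 - r2 - r4 - r5: 4 + 22 + 23 = 49
Best route has total 37.

37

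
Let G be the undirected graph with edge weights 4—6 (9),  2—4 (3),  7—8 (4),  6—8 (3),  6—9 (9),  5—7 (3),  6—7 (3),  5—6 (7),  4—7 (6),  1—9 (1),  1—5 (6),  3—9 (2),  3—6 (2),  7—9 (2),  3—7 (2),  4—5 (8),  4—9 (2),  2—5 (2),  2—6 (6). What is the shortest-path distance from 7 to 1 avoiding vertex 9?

Comparing a few candidate routes:
7 -> 4 -> 2 -> 5 -> 1: 6 + 3 + 2 + 6 = 17
7 -> 6 -> 2 -> 5 -> 1: 3 + 6 + 2 + 6 = 17
7 -> 5 -> 1: 3 + 6 = 9
7 -> 6 -> 5 -> 1: 3 + 7 + 6 = 16
7 -> 3 -> 6 -> 5 -> 1: 2 + 2 + 7 + 6 = 17
Best route has total 9.

9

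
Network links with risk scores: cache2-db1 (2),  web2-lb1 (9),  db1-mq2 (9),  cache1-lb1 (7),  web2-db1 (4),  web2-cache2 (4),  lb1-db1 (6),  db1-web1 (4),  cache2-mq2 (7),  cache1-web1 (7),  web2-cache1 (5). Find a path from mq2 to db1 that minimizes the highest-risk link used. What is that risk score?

7

Some routes from mq2 to db1:
mq2 - cache2 - web2 - cache1 - web1 - db1: max(7, 4, 5, 7, 4) = 7
mq2 - cache2 - web2 - cache1 - lb1 - db1: max(7, 4, 5, 7, 6) = 7
mq2 - cache2 - web2 - db1: max(7, 4, 4) = 7
Smallest bottleneck: 7.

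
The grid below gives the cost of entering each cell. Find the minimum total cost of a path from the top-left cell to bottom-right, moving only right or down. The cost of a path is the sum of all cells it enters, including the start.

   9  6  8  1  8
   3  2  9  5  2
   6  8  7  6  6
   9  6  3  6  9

Path (0,0)→(1,0)→(1,1)→(1,2)→(1,3)→(1,4)→(2,4)→(3,4): 9 + 3 + 2 + 9 + 5 + 2 + 6 + 9 = 45.

45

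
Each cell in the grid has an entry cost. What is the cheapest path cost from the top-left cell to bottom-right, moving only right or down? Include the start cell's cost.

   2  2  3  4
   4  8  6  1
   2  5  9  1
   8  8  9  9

Take [0,0] → [0,1] → [0,2] → [0,3] → [1,3] → [2,3] → [3,3] for a total of 2 + 2 + 3 + 4 + 1 + 1 + 9 = 22.

22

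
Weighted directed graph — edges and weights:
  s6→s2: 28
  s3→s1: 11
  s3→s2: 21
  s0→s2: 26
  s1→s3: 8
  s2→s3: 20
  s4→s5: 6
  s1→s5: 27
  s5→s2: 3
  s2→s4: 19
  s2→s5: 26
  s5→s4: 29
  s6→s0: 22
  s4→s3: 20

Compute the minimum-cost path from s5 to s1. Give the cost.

Paths from s5 to s1:
s5 -> s4 -> s3 -> s1: 29 + 20 + 11 = 60
s5 -> s2 -> s4 -> s3 -> s1: 3 + 19 + 20 + 11 = 53
s5 -> s2 -> s3 -> s1: 3 + 20 + 11 = 34
Shortest: 34.

34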